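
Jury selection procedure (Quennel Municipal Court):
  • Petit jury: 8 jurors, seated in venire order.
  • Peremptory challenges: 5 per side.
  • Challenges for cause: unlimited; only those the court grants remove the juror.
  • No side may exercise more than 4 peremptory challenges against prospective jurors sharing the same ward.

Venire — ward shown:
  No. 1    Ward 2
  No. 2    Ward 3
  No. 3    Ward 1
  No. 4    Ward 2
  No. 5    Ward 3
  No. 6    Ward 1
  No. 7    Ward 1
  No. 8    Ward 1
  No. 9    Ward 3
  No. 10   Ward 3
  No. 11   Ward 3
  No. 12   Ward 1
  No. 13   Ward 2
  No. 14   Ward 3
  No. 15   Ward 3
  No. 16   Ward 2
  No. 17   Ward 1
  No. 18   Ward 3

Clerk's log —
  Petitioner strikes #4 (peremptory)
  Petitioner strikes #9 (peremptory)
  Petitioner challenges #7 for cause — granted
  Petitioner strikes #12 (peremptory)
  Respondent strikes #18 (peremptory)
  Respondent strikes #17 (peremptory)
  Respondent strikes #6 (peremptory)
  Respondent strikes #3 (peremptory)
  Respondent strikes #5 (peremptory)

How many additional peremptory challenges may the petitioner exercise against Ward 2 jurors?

2

Petitioner peremptories so far: #4, #9, #12 — 3 of 5 used, 2 left overall.
Against Ward 2: #4 — 1 used; per-ward cap 4 leaves 3.
Binding limit: min(2, 3) = 2.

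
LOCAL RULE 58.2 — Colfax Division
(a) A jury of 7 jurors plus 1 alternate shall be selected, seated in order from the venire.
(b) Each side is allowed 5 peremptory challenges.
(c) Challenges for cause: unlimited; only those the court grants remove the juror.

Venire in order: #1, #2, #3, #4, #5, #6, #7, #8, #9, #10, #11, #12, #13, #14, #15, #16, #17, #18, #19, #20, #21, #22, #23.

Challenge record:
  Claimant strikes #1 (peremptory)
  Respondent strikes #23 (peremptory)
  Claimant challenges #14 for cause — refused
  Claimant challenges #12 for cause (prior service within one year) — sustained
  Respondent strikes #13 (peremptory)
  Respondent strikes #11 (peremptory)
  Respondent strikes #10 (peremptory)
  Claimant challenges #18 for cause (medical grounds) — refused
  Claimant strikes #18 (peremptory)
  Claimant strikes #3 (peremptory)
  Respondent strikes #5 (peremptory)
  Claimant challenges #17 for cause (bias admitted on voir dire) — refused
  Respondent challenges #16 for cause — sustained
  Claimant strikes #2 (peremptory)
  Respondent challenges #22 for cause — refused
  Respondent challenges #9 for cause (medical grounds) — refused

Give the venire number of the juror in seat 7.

15

Removed: #1, #2, #3, #5, #10, #11, #12, #13, #16, #18, #23. (#9, #14, #17, #22 stay — for-cause denied.)
Filling seats in venire order through position 7: #4, #6, #7, #8, #9, #14, #15.
So seat 7 is #15.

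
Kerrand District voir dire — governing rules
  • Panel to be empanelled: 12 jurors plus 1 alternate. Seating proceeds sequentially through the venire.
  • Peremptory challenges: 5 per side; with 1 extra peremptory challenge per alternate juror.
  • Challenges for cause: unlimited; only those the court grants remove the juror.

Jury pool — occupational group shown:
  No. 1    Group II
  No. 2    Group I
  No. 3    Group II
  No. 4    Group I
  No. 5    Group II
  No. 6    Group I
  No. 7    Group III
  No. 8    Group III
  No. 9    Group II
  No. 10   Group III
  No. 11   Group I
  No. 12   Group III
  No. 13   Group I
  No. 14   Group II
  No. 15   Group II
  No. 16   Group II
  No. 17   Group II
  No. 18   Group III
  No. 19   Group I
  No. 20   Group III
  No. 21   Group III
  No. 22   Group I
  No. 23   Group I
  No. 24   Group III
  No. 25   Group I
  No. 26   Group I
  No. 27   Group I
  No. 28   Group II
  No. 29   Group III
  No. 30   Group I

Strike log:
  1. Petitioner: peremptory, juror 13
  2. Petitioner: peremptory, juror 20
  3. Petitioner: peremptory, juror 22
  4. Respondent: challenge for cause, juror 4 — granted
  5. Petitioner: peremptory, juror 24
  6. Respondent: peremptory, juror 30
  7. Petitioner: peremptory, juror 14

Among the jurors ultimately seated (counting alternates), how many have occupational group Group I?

3

Removed: #4, #13, #14, #20, #22, #24, #30.
Seated (13 incl. alternates): #1, #2, #3, #5, #6, #7, #8, #9, #10, #11, #12, #15, #16.
Of those, in Group I: #2, #6, #11 → 3.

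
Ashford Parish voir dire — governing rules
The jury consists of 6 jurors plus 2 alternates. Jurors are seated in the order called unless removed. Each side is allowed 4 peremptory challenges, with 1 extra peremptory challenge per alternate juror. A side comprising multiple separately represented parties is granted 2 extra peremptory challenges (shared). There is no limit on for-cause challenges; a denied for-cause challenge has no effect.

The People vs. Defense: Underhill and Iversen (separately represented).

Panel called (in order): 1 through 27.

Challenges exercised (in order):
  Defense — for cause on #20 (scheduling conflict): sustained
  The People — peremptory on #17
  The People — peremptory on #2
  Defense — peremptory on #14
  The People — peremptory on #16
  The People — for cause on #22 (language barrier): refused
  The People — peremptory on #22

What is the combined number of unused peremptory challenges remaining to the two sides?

The People allotment: 4 base + 1 × 2 alternates = 6. Defense allotment: 4 base + 1 × 2 alternates + 2 multi-party = 8.
The People peremptories used: #17, #2, #16, #22 — 4 (the for-cause on #22 doesn't count).
Defense peremptories used: #14 — 1 (the for-cause on #20 doesn't count).
Remaining: (6 − 4) + (8 − 1) = 9.

9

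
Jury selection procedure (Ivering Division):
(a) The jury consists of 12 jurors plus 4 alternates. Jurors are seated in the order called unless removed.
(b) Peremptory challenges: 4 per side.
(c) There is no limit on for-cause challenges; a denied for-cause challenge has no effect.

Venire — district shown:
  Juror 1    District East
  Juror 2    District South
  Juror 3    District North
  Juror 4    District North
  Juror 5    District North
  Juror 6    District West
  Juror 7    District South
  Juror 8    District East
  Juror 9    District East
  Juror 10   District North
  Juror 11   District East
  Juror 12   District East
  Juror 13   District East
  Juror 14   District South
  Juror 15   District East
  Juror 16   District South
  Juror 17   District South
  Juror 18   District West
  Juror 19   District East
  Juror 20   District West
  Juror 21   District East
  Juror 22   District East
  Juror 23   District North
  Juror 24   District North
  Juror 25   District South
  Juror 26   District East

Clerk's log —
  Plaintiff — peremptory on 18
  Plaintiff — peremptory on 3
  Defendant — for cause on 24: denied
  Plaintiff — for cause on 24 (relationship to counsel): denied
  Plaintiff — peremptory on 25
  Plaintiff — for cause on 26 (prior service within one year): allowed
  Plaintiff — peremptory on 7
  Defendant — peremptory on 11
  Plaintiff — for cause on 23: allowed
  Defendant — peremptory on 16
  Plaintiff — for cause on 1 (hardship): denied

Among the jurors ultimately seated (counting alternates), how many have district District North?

Removed: #3, #7, #11, #16, #18, #23, #25, #26.
Seated (16 incl. alternates): #1, #2, #4, #5, #6, #8, #9, #10, #12, #13, #14, #15, #17, #19, #20, #21.
Of those, in District North: #4, #5, #10 → 3.

3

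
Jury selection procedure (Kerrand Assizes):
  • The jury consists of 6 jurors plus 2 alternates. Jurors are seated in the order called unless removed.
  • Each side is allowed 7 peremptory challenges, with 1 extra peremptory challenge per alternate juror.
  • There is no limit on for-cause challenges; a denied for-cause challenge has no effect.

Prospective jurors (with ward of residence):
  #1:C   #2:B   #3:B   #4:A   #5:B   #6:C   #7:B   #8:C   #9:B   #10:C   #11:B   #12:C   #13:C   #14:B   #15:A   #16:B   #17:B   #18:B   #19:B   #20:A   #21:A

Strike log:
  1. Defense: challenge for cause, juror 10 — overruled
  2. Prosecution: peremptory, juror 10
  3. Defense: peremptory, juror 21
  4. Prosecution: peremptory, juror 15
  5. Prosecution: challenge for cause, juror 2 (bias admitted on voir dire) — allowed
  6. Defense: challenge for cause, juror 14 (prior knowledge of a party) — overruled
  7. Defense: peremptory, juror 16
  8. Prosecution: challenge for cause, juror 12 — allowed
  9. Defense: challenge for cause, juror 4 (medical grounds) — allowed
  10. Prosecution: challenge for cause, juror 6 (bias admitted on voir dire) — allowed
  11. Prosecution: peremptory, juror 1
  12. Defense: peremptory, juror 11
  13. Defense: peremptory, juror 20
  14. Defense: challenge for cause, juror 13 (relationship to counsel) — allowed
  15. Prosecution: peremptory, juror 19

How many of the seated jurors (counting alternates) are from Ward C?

1

Removed: #1, #2, #4, #6, #10, #11, #12, #13, #15, #16, #19, #20, #21.
Seated (8 incl. alternates): #3, #5, #7, #8, #9, #14, #17, #18.
Of those, in Ward C: #8 → 1.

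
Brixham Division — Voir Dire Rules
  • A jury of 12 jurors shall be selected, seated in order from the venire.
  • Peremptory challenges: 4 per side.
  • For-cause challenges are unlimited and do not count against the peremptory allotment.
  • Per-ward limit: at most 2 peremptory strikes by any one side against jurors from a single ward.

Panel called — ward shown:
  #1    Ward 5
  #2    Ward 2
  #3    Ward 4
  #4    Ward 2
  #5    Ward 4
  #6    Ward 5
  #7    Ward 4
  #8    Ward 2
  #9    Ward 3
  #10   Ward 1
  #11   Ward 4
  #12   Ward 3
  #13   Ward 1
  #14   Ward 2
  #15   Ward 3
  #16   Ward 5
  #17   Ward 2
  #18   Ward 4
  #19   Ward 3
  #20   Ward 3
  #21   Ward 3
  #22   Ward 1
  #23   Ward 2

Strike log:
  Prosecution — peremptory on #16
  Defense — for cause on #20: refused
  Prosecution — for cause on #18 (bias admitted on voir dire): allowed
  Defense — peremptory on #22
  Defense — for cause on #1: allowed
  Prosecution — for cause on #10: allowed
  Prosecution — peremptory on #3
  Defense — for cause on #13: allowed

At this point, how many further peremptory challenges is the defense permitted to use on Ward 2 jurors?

2

Defense peremptories so far: #22 — 1 of 4 used, 3 left overall.
Against Ward 2: none yet — per-ward cap 2 leaves 2.
Binding limit: min(3, 2) = 2.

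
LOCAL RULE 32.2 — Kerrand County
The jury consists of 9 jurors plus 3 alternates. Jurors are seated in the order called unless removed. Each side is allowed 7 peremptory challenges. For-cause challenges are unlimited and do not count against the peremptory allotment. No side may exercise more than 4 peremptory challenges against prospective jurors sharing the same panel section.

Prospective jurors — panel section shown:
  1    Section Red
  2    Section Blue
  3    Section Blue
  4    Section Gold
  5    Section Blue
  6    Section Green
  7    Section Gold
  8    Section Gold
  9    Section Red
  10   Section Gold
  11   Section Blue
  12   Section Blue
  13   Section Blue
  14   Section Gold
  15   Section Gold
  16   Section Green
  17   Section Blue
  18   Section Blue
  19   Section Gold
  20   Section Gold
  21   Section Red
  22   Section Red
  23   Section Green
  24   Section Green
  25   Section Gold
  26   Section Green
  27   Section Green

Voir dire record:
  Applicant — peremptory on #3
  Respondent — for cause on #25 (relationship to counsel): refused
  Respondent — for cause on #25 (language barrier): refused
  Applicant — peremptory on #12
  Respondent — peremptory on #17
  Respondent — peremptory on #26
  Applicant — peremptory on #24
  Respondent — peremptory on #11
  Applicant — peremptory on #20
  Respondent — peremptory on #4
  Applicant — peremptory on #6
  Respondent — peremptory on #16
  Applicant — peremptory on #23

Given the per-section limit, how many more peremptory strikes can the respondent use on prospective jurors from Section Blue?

Respondent peremptories so far: #17, #26, #11, #4, #16 — 5 of 7 used, 2 left overall.
Against Section Blue: #17, #11 — 2 used; per-section cap 4 leaves 2.
Binding limit: min(2, 2) = 2.

2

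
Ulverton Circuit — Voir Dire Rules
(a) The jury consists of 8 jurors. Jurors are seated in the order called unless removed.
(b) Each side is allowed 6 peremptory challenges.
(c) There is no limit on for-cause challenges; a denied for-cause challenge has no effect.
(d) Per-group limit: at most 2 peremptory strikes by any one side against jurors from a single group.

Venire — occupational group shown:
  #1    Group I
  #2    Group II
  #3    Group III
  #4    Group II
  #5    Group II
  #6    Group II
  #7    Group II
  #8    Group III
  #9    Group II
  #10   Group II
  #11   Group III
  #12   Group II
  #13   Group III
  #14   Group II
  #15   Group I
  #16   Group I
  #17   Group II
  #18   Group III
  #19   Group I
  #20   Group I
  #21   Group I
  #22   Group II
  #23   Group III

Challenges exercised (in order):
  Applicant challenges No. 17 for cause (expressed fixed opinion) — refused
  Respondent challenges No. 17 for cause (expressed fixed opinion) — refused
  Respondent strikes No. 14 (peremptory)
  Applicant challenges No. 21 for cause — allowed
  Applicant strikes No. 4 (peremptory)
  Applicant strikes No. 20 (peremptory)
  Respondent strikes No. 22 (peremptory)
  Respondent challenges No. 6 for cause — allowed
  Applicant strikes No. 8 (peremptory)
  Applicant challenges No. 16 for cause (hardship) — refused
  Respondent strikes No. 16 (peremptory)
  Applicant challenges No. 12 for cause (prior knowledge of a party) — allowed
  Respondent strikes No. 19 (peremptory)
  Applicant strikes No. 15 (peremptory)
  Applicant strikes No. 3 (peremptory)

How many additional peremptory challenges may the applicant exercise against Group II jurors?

1

Applicant peremptories so far: #4, #20, #8, #15, #3 — 5 of 6 used, 1 left overall.
Against Group II: #4 — 1 used; per-group cap 2 leaves 1.
Binding limit: min(1, 1) = 1.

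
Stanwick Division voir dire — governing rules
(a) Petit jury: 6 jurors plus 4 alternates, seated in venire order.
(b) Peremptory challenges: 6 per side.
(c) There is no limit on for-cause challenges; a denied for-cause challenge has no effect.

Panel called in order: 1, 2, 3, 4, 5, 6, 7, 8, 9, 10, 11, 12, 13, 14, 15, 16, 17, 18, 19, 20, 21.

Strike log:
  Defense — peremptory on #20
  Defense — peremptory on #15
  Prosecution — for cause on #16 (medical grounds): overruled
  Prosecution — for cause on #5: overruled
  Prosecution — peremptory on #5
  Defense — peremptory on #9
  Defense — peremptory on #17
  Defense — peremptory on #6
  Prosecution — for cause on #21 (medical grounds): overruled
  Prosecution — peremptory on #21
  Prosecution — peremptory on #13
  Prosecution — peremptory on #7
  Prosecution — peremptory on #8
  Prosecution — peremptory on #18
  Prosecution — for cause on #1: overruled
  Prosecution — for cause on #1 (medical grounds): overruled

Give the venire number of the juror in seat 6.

11

Removed: #5, #6, #7, #8, #9, #13, #15, #17, #18, #20, #21. (#1, #16 stay — for-cause denied.)
Filling seats in venire order through position 6: #1, #2, #3, #4, #10, #11.
So seat 6 is #11.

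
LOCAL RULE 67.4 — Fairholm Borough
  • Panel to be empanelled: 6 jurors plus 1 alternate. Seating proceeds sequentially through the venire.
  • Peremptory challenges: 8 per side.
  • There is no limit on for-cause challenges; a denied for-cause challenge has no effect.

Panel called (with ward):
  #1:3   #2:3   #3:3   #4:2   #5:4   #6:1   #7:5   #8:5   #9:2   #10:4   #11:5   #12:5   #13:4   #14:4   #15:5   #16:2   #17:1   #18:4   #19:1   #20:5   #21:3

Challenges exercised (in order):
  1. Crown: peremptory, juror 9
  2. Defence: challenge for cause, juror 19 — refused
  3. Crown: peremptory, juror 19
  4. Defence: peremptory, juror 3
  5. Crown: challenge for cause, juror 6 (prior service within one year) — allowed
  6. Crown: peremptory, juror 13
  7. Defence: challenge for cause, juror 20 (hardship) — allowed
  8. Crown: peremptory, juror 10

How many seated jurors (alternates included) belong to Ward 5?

3

Removed: #3, #6, #9, #10, #13, #19, #20.
Seated (7 incl. alternates): #1, #2, #4, #5, #7, #8, #11.
Of those, in Ward 5: #7, #8, #11 → 3.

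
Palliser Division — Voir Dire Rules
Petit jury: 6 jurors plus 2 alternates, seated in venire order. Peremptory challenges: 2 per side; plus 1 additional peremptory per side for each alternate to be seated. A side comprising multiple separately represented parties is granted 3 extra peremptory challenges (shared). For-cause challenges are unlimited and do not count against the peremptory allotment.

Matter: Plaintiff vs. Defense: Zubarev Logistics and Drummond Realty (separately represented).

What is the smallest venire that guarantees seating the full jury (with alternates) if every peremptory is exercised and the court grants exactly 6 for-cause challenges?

Seats to fill: 6 + 2 alternates = 8.
Peremptories — Plaintiff: 2 + 1×2 = 4; Defense: 2 + 1×2 + 3 = 7; total 11.
For-cause removals: 6.
Minimum venire: 8 + 11 + 6 = 25.

25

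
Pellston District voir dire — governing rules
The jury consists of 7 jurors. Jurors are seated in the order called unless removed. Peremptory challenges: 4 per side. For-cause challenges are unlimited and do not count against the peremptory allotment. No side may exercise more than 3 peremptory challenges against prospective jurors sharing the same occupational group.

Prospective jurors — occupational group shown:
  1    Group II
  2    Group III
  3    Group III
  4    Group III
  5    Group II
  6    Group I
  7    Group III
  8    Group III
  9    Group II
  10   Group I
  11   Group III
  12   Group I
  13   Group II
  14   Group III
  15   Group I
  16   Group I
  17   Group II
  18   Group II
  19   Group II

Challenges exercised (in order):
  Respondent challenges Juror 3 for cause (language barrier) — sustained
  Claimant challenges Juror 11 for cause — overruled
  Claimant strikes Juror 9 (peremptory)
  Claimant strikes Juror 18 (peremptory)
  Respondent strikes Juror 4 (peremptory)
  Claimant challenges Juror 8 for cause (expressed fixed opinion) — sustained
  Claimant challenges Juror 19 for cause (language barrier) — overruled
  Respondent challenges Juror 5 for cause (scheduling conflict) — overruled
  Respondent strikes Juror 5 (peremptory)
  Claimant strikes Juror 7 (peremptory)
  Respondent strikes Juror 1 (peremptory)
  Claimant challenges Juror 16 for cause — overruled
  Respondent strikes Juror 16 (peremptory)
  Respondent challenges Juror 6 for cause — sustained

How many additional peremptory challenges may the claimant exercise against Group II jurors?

1

Claimant peremptories so far: #9, #18, #7 — 3 of 4 used, 1 left overall.
Against Group II: #9, #18 — 2 used; per-group cap 3 leaves 1.
Binding limit: min(1, 1) = 1.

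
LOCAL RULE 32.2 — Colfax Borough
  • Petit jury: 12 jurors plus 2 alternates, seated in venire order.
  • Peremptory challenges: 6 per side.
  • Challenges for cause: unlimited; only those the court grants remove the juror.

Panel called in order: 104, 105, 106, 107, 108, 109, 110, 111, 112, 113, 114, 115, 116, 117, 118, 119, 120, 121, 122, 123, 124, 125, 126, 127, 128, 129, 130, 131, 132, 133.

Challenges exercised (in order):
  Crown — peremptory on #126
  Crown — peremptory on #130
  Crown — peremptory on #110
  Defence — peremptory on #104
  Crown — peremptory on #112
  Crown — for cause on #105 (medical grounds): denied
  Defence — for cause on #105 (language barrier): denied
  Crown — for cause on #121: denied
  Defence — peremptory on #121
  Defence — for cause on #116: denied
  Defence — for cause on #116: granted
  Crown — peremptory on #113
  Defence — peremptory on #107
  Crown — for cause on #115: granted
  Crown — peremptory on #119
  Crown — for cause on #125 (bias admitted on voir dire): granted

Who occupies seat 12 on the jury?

Removed: #104, #107, #110, #112, #113, #115, #116, #119, #121, #125, #126, #130. (#105 stays — for-cause denied.)
Seating in order: seats 1–12 → #105, #106, #108, #109, #111, #114, #117, #118, #120, #122, #123, #124; alternates → #127, #128.
So seat 12 is #124.

124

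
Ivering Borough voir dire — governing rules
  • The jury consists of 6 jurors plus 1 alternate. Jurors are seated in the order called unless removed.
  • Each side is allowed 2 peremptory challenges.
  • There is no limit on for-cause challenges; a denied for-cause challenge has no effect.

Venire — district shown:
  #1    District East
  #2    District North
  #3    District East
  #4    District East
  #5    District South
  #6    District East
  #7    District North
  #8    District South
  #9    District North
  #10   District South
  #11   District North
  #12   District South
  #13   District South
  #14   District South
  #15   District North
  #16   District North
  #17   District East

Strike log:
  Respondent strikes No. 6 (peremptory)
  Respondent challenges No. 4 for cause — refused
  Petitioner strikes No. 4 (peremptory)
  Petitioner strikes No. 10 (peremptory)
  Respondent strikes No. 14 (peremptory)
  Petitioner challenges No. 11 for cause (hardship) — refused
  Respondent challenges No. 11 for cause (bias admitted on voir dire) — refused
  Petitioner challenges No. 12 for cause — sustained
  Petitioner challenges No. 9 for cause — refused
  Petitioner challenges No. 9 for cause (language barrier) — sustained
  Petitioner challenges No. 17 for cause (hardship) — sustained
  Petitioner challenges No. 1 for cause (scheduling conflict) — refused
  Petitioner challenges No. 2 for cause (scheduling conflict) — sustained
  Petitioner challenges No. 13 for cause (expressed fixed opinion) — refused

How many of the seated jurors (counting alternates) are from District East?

Removed: #2, #4, #6, #9, #10, #12, #14, #17.
Seated (7 incl. alternates): #1, #3, #5, #7, #8, #11, #13.
Of those, in District East: #1, #3 → 2.

2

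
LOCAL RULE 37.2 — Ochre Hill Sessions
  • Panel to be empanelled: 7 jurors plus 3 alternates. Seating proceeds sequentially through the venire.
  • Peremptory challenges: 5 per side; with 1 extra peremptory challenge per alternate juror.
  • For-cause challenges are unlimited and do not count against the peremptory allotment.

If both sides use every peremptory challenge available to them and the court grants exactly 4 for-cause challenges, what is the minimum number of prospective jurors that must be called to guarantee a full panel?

Seats to fill: 7 + 3 alternates = 10.
Peremptories: 5 + 1×3 = 8 per side × 2 sides = 16.
For-cause removals: 4.
Minimum venire: 10 + 16 + 4 = 30.

30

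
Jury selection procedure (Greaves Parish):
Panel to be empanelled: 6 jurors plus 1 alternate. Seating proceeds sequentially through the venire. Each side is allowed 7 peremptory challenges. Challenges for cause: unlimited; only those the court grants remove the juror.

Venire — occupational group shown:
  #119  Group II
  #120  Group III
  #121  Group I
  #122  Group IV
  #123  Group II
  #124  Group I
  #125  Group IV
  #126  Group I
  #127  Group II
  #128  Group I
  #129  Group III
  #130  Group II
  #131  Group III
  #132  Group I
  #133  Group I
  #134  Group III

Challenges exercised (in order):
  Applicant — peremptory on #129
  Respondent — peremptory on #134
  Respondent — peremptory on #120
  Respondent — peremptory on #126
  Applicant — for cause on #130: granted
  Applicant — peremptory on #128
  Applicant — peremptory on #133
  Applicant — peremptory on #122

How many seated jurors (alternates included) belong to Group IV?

1

Removed: #120, #122, #126, #128, #129, #130, #133, #134.
Seated (7 incl. alternates): #119, #121, #123, #124, #125, #127, #131.
Of those, in Group IV: #125 → 1.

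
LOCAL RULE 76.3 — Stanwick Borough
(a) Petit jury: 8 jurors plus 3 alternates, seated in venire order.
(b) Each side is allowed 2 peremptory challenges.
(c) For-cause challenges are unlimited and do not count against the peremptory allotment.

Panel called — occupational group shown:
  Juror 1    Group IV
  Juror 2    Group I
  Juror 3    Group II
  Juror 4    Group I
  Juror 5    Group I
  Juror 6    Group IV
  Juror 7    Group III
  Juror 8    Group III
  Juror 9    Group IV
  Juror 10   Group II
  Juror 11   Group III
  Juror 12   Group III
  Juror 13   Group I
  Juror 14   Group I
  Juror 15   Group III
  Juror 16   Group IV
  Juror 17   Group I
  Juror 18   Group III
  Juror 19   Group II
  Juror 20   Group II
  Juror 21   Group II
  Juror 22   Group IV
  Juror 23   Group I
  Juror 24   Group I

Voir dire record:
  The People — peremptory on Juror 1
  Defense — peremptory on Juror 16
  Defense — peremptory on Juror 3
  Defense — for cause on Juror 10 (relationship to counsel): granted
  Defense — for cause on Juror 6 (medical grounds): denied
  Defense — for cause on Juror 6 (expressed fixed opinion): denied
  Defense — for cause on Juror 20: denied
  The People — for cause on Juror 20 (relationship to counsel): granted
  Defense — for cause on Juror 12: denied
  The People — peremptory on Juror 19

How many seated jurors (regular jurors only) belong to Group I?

3

Removed: #1, #3, #10, #16, #19, #20.
Seated jurors 1–8: #2, #4, #5, #6, #7, #8, #9, #11 (alternates #12, #13, #14 not counted).
Of those, in Group I: #2, #4, #5 → 3.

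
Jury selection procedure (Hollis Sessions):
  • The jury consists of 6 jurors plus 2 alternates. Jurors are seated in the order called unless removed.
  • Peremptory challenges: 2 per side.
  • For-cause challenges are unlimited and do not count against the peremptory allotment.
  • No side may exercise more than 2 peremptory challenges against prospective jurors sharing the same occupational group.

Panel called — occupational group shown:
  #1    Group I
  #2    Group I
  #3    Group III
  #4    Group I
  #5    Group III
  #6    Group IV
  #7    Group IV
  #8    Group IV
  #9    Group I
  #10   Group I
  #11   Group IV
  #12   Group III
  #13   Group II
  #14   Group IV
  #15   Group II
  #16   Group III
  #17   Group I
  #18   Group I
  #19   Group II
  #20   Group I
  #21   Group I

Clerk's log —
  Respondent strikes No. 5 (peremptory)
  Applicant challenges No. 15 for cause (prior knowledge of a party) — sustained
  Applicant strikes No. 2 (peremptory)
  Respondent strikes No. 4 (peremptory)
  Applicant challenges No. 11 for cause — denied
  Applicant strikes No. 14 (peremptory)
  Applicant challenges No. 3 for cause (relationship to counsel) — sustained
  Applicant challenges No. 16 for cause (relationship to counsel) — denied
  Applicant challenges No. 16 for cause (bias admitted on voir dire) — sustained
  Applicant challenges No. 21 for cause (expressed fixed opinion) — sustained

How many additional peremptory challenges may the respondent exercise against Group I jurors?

Respondent peremptories so far: #5, #4 — 2 of 2 used, 0 left overall.
Against Group I: #4 — 1 used; per-group cap 2 leaves 1.
Binding limit: min(0, 1) = 0.

0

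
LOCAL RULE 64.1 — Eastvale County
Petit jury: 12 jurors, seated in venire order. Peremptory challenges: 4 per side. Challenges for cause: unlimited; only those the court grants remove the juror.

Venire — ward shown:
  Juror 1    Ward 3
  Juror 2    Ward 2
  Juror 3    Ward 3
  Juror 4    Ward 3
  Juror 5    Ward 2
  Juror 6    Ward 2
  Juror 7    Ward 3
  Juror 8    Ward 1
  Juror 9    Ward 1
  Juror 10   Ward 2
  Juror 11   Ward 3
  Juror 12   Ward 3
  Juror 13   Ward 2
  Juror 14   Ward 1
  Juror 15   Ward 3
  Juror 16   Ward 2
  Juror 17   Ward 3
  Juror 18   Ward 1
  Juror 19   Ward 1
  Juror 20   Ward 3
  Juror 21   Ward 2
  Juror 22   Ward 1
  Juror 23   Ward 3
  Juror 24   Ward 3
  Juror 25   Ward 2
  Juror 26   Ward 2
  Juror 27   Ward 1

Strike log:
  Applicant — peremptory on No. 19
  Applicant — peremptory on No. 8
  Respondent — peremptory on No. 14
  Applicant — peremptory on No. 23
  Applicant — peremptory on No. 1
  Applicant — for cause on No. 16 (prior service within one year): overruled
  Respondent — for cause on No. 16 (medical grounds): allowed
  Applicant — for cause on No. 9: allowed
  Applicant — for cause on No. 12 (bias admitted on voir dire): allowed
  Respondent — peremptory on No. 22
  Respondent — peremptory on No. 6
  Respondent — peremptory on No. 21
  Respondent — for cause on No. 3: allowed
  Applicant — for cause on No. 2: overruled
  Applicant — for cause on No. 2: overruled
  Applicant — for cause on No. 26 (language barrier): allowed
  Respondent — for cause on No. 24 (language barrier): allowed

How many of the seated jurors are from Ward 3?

Removed: #1, #3, #6, #8, #9, #12, #14, #16, #19, #21, #22, #23, #24, #26.
Seated jurors 1–12: #2, #4, #5, #7, #10, #11, #13, #15, #17, #18, #20, #25.
Of those, in Ward 3: #4, #7, #11, #15, #17, #20 → 6.

6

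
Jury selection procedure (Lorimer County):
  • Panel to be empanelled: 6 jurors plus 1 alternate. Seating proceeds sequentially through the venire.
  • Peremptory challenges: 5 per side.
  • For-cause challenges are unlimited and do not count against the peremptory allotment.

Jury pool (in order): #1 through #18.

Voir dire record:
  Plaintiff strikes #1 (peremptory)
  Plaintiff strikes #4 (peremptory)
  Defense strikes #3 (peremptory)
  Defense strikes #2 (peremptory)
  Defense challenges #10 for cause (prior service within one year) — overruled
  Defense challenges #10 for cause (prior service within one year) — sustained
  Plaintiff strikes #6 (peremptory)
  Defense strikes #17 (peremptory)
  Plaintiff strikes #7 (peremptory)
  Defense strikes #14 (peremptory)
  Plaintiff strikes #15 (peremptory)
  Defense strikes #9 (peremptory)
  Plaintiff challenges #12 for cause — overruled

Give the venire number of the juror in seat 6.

Removed: #1, #2, #3, #4, #6, #7, #9, #10, #14, #15, #17. (#12 stays — for-cause denied.)
Seating in order: seats 1–6 → #5, #8, #11, #12, #13, #16; alternates → #18.
So seat 6 is #16.

16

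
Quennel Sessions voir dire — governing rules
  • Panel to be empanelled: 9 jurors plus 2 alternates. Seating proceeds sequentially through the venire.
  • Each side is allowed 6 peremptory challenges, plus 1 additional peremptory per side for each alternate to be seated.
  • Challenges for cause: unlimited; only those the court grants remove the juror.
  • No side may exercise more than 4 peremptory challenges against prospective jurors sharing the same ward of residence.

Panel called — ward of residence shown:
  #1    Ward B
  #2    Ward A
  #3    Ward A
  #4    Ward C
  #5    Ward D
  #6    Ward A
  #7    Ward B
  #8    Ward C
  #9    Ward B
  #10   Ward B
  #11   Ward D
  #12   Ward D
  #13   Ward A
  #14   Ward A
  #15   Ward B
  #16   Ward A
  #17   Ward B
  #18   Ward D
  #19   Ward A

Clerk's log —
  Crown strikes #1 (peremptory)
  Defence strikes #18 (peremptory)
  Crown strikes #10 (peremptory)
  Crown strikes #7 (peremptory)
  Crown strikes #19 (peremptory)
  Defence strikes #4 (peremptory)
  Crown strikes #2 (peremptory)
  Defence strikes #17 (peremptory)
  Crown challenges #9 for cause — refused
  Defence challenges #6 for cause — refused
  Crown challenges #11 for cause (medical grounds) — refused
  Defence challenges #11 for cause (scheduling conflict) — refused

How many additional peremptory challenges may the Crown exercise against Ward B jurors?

1

Crown peremptories so far: #1, #10, #7, #19, #2 — 5 of 8 used, 3 left overall.
Against Ward B: #1, #10, #7 — 3 used; per-ward cap 4 leaves 1.
Binding limit: min(3, 1) = 1.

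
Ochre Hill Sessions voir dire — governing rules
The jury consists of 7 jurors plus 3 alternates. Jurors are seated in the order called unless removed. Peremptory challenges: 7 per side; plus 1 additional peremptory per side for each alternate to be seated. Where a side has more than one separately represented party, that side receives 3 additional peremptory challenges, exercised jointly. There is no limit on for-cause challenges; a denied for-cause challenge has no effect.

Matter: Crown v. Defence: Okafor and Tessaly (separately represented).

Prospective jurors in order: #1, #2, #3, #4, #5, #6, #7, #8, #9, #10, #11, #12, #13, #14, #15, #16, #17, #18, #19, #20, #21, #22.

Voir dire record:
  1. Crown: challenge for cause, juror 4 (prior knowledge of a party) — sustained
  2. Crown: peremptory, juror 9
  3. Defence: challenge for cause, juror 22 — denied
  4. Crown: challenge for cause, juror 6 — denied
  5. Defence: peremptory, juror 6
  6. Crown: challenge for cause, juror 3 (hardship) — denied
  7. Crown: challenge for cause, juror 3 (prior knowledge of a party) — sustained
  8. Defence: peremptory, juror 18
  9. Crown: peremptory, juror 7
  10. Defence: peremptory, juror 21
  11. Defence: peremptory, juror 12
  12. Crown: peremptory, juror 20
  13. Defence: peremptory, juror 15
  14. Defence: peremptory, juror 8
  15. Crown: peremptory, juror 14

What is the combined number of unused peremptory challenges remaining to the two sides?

Crown allotment: 7 base + 1 × 3 alternates = 10. Defence allotment: 7 base + 1 × 3 alternates + 3 multi-party = 13.
Crown peremptories used: #9, #7, #20, #14 — 4 (for-cause on #4, #6, #3, #3 don't count).
Defence peremptories used: #6, #18, #21, #12, #15, #8 — 6 (the for-cause on #22 doesn't count).
Remaining: (10 − 4) + (13 − 6) = 13.

13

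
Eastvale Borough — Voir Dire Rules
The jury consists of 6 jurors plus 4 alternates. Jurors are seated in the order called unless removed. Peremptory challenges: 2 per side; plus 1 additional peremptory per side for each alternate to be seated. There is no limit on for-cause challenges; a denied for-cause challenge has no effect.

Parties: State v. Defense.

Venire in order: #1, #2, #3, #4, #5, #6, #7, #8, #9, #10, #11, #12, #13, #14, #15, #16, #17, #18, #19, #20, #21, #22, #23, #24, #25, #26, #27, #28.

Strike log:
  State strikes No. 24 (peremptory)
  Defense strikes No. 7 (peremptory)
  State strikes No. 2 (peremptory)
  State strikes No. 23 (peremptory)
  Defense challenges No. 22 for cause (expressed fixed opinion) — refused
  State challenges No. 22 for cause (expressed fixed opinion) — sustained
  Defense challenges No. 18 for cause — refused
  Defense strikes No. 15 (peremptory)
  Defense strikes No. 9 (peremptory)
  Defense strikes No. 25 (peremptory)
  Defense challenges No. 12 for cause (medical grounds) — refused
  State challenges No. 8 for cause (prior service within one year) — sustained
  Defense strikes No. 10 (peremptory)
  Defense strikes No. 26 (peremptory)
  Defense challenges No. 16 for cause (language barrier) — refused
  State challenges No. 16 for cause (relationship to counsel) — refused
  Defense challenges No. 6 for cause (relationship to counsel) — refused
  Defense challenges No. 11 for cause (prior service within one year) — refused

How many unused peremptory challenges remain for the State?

State allotment: 2 base + 1 × 4 alternates = 6.
State peremptories used: #24, #2, #23 — 3 (for-cause on #22, #8, #16 don't count).
Remaining: 6 − 3 = 3.

3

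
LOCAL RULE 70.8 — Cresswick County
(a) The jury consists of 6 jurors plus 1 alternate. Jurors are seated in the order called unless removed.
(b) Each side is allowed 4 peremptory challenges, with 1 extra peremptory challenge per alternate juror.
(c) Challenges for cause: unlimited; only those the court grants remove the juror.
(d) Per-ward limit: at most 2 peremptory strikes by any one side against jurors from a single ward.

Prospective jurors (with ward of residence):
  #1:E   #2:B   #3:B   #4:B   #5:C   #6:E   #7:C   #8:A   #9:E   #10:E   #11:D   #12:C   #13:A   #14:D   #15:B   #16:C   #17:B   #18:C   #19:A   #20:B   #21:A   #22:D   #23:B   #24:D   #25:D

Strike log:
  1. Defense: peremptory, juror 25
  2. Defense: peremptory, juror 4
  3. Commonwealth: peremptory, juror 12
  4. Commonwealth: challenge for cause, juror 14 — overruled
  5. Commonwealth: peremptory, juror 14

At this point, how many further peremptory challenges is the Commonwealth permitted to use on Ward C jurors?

1

Commonwealth peremptories so far: #12, #14 — 2 of 5 used, 3 left overall.
Against Ward C: #12 — 1 used; per-ward cap 2 leaves 1.
Binding limit: min(3, 1) = 1.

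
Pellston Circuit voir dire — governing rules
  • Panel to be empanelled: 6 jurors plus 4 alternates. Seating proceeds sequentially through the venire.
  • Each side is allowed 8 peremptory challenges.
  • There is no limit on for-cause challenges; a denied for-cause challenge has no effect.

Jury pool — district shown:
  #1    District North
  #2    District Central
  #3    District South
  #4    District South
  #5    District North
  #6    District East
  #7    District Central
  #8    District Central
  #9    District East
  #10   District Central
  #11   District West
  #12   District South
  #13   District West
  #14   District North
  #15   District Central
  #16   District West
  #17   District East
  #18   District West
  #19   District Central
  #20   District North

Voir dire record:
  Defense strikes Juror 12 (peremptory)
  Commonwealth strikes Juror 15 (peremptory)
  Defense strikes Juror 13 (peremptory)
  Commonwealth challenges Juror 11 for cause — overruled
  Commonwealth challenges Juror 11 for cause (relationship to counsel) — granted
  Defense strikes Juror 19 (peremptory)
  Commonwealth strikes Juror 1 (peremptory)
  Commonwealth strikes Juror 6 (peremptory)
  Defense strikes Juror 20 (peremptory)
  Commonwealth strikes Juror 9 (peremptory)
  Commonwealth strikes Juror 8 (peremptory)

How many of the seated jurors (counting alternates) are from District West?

2

Removed: #1, #6, #8, #9, #11, #12, #13, #15, #19, #20.
Seated (10 incl. alternates): #2, #3, #4, #5, #7, #10, #14, #16, #17, #18.
Of those, in District West: #16, #18 → 2.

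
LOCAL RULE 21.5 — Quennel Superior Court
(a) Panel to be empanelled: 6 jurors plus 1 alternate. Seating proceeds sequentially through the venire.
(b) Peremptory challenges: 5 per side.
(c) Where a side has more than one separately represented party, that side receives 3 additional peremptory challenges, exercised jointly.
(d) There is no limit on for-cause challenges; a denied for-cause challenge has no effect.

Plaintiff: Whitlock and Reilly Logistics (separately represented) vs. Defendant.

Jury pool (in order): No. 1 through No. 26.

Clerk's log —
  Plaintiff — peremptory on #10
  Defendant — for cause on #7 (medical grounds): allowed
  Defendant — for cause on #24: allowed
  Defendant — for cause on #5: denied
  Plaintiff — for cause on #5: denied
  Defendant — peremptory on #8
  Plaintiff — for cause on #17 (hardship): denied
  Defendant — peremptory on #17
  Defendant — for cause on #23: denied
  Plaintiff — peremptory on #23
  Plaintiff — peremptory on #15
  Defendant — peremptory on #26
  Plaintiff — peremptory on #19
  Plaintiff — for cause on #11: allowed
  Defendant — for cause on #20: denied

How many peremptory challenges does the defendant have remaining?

Defendant allotment: 5.
Defendant peremptories used: #8, #17, #26 — 3 (for-cause on #7, #24, #5, #23, #20 don't count).
Remaining: 5 − 3 = 2.

2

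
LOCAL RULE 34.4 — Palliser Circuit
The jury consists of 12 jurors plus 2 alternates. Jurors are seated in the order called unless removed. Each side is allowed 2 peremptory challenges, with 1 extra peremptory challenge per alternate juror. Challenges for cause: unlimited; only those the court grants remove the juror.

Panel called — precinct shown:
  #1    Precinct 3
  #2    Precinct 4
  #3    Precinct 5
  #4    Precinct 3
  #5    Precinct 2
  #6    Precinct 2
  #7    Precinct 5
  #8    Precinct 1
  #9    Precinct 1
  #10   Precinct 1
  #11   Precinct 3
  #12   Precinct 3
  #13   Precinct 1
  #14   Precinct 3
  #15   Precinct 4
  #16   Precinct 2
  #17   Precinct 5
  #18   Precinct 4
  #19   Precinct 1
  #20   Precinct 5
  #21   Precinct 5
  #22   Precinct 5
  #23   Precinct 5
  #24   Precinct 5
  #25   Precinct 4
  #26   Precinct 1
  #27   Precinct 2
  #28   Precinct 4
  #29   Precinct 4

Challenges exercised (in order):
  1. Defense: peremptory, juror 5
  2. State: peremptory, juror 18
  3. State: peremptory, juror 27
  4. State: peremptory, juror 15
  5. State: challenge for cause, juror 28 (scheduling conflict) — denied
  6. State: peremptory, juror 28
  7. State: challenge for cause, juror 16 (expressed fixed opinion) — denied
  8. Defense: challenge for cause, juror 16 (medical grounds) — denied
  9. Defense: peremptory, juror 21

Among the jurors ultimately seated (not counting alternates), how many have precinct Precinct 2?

1

Removed: #5, #15, #18, #21, #27, #28.
Seated jurors 1–12: #1, #2, #3, #4, #6, #7, #8, #9, #10, #11, #12, #13 (alternates #14, #16 not counted).
Of those, in Precinct 2: #6 → 1.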